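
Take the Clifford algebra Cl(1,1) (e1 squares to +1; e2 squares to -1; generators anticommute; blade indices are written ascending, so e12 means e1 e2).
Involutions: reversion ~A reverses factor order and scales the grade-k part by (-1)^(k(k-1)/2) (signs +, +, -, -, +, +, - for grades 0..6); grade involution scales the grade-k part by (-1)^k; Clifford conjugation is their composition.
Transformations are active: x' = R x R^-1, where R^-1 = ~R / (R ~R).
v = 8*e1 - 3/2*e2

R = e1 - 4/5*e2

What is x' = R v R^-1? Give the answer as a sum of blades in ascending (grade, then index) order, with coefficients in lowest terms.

~R = e1 - 4/5*e2, and R ~R = 9/25, so R^-1 = ~R / (9/25).
R v = 34/5 + 49/10*e12
Answer: 268/9*e1 - 517/18*e2


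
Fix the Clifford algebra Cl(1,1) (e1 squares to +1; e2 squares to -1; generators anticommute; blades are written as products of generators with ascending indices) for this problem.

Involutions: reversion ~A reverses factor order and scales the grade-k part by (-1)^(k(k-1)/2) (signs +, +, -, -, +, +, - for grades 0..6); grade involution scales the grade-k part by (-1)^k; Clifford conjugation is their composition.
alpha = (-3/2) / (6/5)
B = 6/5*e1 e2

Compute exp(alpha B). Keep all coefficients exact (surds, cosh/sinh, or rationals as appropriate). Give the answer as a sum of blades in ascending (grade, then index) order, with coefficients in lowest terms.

B^2 = (6/5)^2*(e1 e2)^2 = 36/25*(+1) = 36/25 (a basis 2-blade squares to minus the product of its generators' squares).
B^2 = 36/25 — the series telescopes hyperbolically here: l = 6/5, alpha*l = -3/2, so exp(alpha B) = cosh(-3/2) + (sinh(-3/2)/(6/5))*B = cosh(3/2) + (-5*sinh(3/2)/6)*B.
Answer: cosh(3/2) - sinh(3/2)*e1 e2


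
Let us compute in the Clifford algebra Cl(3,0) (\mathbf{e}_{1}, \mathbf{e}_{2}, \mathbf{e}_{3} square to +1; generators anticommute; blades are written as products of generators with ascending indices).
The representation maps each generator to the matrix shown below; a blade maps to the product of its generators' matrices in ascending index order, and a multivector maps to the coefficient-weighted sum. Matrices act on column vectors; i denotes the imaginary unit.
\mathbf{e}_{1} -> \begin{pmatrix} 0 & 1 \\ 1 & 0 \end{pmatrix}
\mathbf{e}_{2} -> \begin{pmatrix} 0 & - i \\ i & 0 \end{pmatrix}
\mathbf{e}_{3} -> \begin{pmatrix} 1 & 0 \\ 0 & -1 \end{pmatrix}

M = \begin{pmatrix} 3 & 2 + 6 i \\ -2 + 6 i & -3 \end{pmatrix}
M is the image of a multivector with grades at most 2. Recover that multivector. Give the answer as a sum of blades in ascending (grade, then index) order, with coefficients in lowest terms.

Method: 1, rho(e_{1}), rho(e_{2}), rho(e_{3}) form a trace-orthogonal basis of the 2x2 complex matrices (tr(X Y) = 2 if X = Y, else 0), so M = m0*1 + m1*rho(e_{1}) + m2*rho(e_{2}) + m3*rho(e_{3}) with m0 = tr(M)/2 = 0, m1 = tr(M rho(e_{1}))/2 = 6 i, m2 = tr(M rho(e_{2}))/2 = 2 i, m3 = tr(M rho(e_{3}))/2 = 3.
Multiplying table entries, the bivector images are rho(e_{1} e_{2}) = i*rho(e_{3}), rho(e_{1} e_{3}) = -i*rho(e_{2}), rho(e_{2} e_{3}) = i*rho(e_{1}); with real blade coefficients the real parts of m0..m3 are the coefficients of 1, e_{1}, e_{2}, e_{3} and the imaginary parts give the bivectors (e_{2} e_{3}: Im m1, e_{1} e_{3}: -Im m2, e_{1} e_{2}: Im m3).
Answer: 3 e_{3} - 2 e_{1} e_{3} + 6 e_{2} e_{3}


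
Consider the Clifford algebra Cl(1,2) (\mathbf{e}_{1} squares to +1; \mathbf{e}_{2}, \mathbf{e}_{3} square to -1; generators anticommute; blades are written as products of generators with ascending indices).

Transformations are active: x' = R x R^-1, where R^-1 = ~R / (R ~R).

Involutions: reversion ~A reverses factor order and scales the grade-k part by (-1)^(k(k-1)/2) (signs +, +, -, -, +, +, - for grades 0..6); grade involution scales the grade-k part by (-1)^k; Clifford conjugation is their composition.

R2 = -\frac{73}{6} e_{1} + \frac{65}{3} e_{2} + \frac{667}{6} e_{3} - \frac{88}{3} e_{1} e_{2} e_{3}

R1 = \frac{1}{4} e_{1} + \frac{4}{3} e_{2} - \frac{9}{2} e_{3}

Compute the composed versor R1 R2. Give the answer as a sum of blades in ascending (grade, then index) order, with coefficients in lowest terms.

Distribute over the terms of R1 (each basis-blade product reordered to ascending indices, repeated generators contracted through their squares):
(\frac{1}{4} e_{1}) R2 = -\frac{73}{24} + \frac{65}{12} e_{1} e_{2} + \frac{667}{24} e_{1} e_{3} - \frac{22}{3} e_{2} e_{3}
(\frac{4}{3} e_{2}) R2 = -\frac{260}{9} + \frac{146}{9} e_{1} e_{2} - \frac{352}{9} e_{1} e_{3} + \frac{1334}{9} e_{2} e_{3}
(-\frac{9}{2} e_{3}) R2 = \frac{2001}{4} - 132 e_{1} e_{2} - \frac{219}{4} e_{1} e_{3} + \frac{195}{2} e_{2} e_{3}
Summing the partial products and collecting blades:
Answer: \frac{33719}{72} - \frac{3973}{36} e_{1} e_{2} - \frac{4757}{72} e_{1} e_{3} + \frac{4291}{18} e_{2} e_{3}


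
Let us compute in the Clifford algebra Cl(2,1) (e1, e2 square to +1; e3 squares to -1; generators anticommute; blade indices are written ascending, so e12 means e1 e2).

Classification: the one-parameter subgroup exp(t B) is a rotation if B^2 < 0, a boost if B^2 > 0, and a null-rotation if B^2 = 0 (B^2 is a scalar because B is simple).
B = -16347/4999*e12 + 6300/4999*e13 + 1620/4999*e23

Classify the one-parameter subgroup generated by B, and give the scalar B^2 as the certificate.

B^2 term by term: the squares give (-16347/4999)^2*(e12)^2 + (6300/4999)^2*(e13)^2 + (1620/4999)^2*(e23)^2 = 267224409/24990001*(-1) + 39690000/24990001*(+1) + 2624400/24990001*(+1) = -9 (each basis 2-blade squares to minus the product of its generators' squares); cross terms between blades sharing an index anticommute and cancel. So B^2 = -9.
Answer: rotation, certificate B^2 = -9. Why this suffices: the scalar -9 survives any versor conjugation, so its sign alone determines the class however B is presented.


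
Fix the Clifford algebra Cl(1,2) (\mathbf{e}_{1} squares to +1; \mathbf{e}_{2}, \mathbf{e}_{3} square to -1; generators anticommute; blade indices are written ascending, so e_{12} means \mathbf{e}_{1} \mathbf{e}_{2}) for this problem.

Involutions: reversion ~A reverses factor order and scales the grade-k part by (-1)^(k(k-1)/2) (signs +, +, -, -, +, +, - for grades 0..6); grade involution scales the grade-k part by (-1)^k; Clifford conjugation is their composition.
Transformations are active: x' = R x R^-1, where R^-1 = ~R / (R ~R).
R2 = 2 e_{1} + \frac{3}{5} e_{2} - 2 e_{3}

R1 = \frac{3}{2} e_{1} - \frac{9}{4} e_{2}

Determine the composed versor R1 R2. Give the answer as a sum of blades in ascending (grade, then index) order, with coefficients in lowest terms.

Distribute over the terms of R1 (each basis-blade product reordered to ascending indices, repeated generators contracted through their squares):
(\frac{3}{2} e_{1}) R2 = 3 + \frac{9}{10} e_{12} - 3 e_{13}
(-\frac{9}{4} e_{2}) R2 = \frac{27}{20} + \frac{9}{2} e_{12} + \frac{9}{2} e_{23}
Summing the partial products and collecting blades:
Answer: \frac{87}{20} + \frac{27}{5} e_{12} - 3 e_{13} + \frac{9}{2} e_{23}


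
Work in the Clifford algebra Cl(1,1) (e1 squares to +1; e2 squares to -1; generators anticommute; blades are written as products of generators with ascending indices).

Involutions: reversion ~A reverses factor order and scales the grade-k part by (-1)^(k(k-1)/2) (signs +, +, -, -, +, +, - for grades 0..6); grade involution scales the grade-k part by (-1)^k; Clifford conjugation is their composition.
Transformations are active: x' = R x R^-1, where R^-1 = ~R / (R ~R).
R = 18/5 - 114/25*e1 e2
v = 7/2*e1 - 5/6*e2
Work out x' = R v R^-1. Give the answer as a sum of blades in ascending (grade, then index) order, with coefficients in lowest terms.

~R = 18/5 + 114/25*e1 e2, and R ~R = -4896/625, so R^-1 = ~R / (-4896/625).
R v = 44/5*e1 + 324/25*e2
Answer: -197/17*e1 - 565/51*e2


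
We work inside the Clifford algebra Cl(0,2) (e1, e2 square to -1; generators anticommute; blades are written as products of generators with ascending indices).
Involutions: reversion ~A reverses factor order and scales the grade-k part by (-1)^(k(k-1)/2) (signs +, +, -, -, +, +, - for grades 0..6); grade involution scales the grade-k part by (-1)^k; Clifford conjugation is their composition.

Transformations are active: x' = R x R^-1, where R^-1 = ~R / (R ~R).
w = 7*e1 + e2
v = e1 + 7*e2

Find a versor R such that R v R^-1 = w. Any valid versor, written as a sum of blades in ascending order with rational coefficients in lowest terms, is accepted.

Construction: equal norms (both -50) license R = v + w = 8*e1 + 8*e2 — nothing changes along that direction, while (v - w)/2 changes sign, so v maps onto w.
Answer: 8*e1 + 8*e2


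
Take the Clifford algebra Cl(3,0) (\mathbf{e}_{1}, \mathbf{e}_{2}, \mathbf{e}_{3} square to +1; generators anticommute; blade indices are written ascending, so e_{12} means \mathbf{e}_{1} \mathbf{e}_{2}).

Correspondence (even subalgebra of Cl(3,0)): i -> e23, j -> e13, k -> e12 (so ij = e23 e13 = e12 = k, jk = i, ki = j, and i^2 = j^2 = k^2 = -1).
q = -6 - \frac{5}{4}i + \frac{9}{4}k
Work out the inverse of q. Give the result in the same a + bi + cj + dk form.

In blades: q = -6 + \frac{9}{4} e_{12} - \frac{5}{4} e_{23}.
With qbar = -6 - \frac{9}{4} e_{12} + \frac{5}{4} e_{23} (scalar fixed, mapped units negated), q qbar = \frac{341}{8} (the sum of squared coefficients), so q^-1 = qbar / (\frac{341}{8}) = -\frac{48}{341} - \frac{18}{341} e_{12} + \frac{10}{341} e_{23}; translating back:
Answer: -\frac{48}{341} + \frac{10}{341}i - \frac{18}{341}k


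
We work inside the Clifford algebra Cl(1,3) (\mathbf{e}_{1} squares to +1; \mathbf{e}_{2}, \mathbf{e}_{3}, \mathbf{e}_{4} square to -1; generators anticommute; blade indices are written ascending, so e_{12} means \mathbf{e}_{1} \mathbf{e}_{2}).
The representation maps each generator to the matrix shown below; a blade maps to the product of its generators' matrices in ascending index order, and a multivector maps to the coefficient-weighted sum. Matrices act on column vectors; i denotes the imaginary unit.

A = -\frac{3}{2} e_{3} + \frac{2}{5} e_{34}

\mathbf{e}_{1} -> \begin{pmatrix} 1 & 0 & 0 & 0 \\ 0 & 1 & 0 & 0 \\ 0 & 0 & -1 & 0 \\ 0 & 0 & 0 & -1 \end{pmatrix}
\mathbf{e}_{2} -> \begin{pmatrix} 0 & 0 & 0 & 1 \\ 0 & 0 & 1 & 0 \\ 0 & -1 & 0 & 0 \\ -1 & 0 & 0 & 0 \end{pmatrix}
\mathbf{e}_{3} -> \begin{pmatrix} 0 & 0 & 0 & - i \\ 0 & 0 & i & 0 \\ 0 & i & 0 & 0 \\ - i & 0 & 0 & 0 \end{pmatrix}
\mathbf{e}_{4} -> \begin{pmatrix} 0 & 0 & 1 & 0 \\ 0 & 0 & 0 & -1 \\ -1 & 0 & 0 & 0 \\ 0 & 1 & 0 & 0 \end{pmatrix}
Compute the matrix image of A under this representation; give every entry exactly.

Bivector images (products of the table entries): rho(e_{34}) = rho(\mathbf{e}_{3})rho(\mathbf{e}_{4}) = \begin{pmatrix} 0 & - i & 0 & 0 \\ - i & 0 & 0 & 0 \\ 0 & 0 & 0 & - i \\ 0 & 0 & - i & 0 \end{pmatrix}.
M = (-\frac{3}{2})*rho(e_{3}) + (\frac{2}{5})*rho(e_{34}), summed entrywise:
Answer: \begin{pmatrix} 0 & - \frac{2 i}{5} & 0 & \frac{3 i}{2} \\ - \frac{2 i}{5} & 0 & - \frac{3 i}{2} & 0 \\ 0 & - \frac{3 i}{2} & 0 & - \frac{2 i}{5} \\ \frac{3 i}{2} & 0 & - \frac{2 i}{5} & 0 \end{pmatrix}


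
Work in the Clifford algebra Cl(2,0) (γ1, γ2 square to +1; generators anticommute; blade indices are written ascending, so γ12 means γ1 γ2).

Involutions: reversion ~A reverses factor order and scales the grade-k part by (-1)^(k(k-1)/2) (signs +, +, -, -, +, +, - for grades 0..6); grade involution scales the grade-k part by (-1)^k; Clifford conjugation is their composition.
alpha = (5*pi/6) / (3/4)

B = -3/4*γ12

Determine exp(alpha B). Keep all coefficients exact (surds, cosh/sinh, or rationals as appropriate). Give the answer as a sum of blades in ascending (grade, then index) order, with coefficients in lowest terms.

B^2 = (-3/4)^2*(γ12)^2 = 9/16*(-1) = -9/16 (a basis 2-blade squares to minus the product of its generators' squares).
B^2 = -9/16 — the series telescopes trigonometrically here: l = 3/4, alpha*l = 5*pi/6, so exp(alpha B) = cos(5*pi/6) + (sin(5*pi/6)/(3/4))*B = -sqrt(3)/2 + (2/3)*B.
Answer: -sqrt(3)/2 - 1/2*γ12


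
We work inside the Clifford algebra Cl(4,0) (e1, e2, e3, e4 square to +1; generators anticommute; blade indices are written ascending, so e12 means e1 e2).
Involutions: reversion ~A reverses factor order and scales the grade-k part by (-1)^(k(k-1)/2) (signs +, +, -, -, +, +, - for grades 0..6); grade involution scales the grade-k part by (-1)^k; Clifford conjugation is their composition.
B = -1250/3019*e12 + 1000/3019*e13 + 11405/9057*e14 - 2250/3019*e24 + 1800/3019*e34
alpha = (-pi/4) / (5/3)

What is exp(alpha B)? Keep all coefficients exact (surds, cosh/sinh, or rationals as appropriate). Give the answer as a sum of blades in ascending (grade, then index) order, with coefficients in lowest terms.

B^2 term by term: the squares give (-1250/3019)^2*(e12)^2 + (1000/3019)^2*(e13)^2 + (11405/9057)^2*(e14)^2 + (-2250/3019)^2*(e24)^2 + (1800/3019)^2*(e34)^2 = 1562500/9114361*(-1) + 1000000/9114361*(-1) + 130074025/82029249*(-1) + 5062500/9114361*(-1) + 3240000/9114361*(-1) = -25/9 (each basis 2-blade squares to minus the product of its generators' squares); cross terms between blades sharing an index anticommute and cancel; the commuting (index-disjoint) pairs give grade-4 terms 2*c*c'*(blade product), which cancel blade by blade — e1234: -4500000/9114361 + 4500000/9114361 = 0 — confirming B is simple. So B^2 = -25/9.
B^2 = -25/9 — the negative square puts this in the circular regime; l = 5/3, alpha*l = -pi/4, so exp(alpha B) = cos(-pi/4) + (sin(-pi/4)/(5/3))*B = sqrt(2)/2 + (-3*sqrt(2)/10)*B.
Answer: sqrt(2)/2 + 375*sqrt(2)/3019*e12 - 300*sqrt(2)/3019*e13 - 2281*sqrt(2)/6038*e14 + 675*sqrt(2)/3019*e24 - 540*sqrt(2)/3019*e34


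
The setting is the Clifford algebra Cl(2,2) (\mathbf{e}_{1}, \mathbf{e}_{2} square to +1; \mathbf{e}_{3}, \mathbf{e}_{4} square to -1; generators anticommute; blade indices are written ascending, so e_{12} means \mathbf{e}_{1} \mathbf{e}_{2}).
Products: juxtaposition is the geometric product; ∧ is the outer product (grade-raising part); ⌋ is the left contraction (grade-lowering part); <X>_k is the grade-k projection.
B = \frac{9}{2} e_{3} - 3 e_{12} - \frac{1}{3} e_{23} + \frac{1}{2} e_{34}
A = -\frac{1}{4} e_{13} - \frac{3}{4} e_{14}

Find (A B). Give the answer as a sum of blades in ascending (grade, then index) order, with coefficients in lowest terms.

step 1: \frac{9}{8} e_{1} + \frac{1}{12} e_{12} - \frac{3}{8} e_{13} + \frac{1}{8} e_{14} + \frac{3}{4} e_{23} + \frac{9}{4} e_{24} + \frac{27}{8} e_{134} + \frac{1}{4} e_{1234}
Answer: \frac{9}{8} e_{1} + \frac{1}{12} e_{12} - \frac{3}{8} e_{13} + \frac{1}{8} e_{14} + \frac{3}{4} e_{23} + \frac{9}{4} e_{24} + \frac{27}{8} e_{134} + \frac{1}{4} e_{1234}


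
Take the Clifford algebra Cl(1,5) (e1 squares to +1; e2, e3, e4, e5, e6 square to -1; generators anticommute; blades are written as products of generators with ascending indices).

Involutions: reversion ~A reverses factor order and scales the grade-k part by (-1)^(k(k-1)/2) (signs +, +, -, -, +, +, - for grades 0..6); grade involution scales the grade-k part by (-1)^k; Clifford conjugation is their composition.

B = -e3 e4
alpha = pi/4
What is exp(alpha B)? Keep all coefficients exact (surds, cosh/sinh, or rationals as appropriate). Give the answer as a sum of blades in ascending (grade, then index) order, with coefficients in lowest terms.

B^2 = (-1)^2*(e3 e4)^2 = 1*(-1) = -1 (a basis 2-blade squares to minus the product of its generators' squares).
B^2 = -1 — since the square is negative, the closed form is circular: l = 1, alpha*l = pi/4, so exp(alpha B) = cos(pi/4) + (sin(pi/4)/1)*B = sqrt(2)/2 + (sqrt(2)/2)*B.
Answer: sqrt(2)/2 - sqrt(2)/2*e3 e4


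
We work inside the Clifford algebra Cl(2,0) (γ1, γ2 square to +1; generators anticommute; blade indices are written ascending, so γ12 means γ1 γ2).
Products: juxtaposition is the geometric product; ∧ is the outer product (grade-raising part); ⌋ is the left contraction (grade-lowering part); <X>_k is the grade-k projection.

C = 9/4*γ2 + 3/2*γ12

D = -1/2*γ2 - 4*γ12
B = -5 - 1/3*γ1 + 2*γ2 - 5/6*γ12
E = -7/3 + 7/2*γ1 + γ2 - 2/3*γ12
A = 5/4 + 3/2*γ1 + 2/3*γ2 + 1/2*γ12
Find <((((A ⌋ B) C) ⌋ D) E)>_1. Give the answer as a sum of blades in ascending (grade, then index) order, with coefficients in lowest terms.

step 1: -5 + 5/36*γ1 + 5/4*γ2 - 25/24*γ12
step 2: 35/8 - 135/32*γ1 - 265/24*γ2 - 115/16*γ12
step 3: -1115/48 - 265/6*γ1 + 235/16*γ2 - 35/2*γ12
step 4: -3505/36 + 4045/288*γ1 + 1195/36*γ2 - 11305/288*γ12
step 5: 4045/288*γ1 + 1195/36*γ2
Answer: 4045/288*γ1 + 1195/36*γ2


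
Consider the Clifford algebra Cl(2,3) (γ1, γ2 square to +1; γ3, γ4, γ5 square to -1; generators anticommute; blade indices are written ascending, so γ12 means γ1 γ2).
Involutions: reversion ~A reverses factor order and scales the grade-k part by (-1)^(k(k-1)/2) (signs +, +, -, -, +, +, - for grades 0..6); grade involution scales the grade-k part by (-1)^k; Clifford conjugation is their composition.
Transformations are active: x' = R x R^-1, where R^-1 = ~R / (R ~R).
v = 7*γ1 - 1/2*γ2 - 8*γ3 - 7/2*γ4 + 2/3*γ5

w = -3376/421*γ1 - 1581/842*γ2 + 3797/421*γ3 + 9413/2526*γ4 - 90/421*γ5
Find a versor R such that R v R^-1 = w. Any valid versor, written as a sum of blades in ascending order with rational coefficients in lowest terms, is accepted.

Why this works: both vectors square to -247/9, so q(v) = q(w) and R = v + w = -429/421*γ1 - 1001/421*γ2 + 429/421*γ3 + 286/1263*γ4 + 572/1263*γ5 carries v to w — its own direction survives, the complement (v - w)/2 flips.
Answer: -429/421*γ1 - 1001/421*γ2 + 429/421*γ3 + 286/1263*γ4 + 572/1263*γ5


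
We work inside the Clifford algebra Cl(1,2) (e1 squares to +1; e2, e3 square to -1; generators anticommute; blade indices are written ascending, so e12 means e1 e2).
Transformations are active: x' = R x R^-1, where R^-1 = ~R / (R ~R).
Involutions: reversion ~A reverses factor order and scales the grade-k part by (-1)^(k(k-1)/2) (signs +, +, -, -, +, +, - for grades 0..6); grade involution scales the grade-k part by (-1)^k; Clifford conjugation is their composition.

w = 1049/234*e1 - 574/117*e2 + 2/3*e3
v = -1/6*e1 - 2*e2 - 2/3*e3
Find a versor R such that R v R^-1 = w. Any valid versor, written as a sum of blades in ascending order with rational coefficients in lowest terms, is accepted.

R = v + w = 505/117*e1 - 808/117*e2 works: the equal norms (-53/12) guarantee its sandwich swaps v into w.
Answer: 505/117*e1 - 808/117*e2


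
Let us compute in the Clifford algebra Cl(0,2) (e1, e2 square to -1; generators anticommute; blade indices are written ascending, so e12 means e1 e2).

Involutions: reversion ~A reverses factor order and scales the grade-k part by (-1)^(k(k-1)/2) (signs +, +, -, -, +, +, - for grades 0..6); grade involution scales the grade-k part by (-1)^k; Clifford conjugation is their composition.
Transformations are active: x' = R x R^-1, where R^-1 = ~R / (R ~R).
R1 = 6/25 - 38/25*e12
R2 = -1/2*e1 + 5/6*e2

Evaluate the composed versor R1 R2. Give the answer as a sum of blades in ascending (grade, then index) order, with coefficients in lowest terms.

Distribute over the terms of R1 (each basis-blade product reordered to ascending indices, repeated generators contracted through their squares):
(6/25) R2 = -3/25*e1 + 1/5*e2
(-38/25*e12) R2 = 19/15*e1 + 19/25*e2
Summing the partial products and collecting blades:
Answer: 86/75*e1 + 24/25*e2


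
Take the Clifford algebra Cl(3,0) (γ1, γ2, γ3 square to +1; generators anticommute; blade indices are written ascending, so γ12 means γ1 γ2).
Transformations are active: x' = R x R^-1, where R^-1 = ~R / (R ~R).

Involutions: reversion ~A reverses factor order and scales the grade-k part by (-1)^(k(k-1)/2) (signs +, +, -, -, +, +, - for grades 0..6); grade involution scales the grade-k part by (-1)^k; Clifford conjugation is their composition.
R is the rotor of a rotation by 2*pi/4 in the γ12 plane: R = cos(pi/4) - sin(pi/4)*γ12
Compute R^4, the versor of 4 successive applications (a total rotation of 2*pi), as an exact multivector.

Half-angle bookkeeping: 4 applications in γ12 add up to rotor phase 4*pi/4 = pi, so R^4 = cos(pi) - sin(pi)*γ12.
cos(pi) = -1 and sin(pi) = 0, so R^4 = -1. The total rotation 2*pi is 1 full turn, so every vector returns to itself, yet the rotor is -1, on the OTHER sheet of the double cover (an odd number of 2*pi turns).
Answer: -1


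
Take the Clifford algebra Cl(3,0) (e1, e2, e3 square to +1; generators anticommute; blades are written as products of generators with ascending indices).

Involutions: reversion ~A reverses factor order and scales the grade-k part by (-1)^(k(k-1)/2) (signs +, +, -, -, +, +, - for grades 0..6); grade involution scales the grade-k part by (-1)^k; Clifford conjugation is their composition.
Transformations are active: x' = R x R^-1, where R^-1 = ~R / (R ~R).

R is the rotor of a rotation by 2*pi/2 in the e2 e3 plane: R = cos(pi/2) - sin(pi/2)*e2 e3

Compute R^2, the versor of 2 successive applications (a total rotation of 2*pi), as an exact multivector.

Rotor phase runs at HALF the rotation angle; powers of one rotor simply add phase, so after 2 steps in e2 e3 the phase is 2*pi/2 = pi and R^2 = cos(pi) - sin(pi)*e2 e3.
cos(pi) = -1 and sin(pi) = 0, so R^2 = -1. The total rotation 2*pi is 1 full turn, so every vector returns to itself, yet the rotor is -1, on the OTHER sheet of the double cover (an odd number of 2*pi turns).
Answer: -1


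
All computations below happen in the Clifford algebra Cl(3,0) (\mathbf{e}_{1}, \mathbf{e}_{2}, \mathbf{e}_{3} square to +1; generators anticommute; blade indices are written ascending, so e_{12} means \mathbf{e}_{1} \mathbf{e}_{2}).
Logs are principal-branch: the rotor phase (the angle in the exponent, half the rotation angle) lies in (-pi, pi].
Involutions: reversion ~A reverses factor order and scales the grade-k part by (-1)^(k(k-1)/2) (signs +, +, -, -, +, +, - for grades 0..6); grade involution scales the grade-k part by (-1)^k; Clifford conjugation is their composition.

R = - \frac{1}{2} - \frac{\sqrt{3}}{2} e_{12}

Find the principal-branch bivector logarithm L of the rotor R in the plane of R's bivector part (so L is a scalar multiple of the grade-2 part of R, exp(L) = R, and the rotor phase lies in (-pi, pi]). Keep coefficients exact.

The scalar part of R is - \frac{1}{2}, and that scalar determines the rotor phase on the principal branch; recovering the unit plane as bivector-part over sine of the phase gives L = phase * plane.
Concretely: cos(phase) = - \frac{1}{2} gives phase = ±\frac{2 \pi}{3}, and since phase/sin(phase) is even the sign is immaterial: L = (phase/sin(phase)) * <R>_2 = (\frac{4 \sqrt{3} \pi}{9}) * <R>_2.
Answer: - \frac{2 \pi}{3} e_{12}


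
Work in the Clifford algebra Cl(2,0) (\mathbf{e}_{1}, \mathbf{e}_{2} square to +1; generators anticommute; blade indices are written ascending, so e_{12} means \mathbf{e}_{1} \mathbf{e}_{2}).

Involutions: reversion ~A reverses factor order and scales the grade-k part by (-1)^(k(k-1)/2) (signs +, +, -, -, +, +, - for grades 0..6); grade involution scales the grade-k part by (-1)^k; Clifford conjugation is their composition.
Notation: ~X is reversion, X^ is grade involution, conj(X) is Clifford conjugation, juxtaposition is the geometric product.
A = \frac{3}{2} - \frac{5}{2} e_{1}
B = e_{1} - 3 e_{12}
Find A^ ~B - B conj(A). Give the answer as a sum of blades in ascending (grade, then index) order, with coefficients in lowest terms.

first term: \frac{5}{2} + \frac{3}{2} e_{1} + \frac{15}{2} e_{2} + \frac{9}{2} e_{12}
second term: \frac{5}{2} + \frac{3}{2} e_{1} + \frac{15}{2} e_{2} - \frac{9}{2} e_{12}
Answer: 9 e_{12}


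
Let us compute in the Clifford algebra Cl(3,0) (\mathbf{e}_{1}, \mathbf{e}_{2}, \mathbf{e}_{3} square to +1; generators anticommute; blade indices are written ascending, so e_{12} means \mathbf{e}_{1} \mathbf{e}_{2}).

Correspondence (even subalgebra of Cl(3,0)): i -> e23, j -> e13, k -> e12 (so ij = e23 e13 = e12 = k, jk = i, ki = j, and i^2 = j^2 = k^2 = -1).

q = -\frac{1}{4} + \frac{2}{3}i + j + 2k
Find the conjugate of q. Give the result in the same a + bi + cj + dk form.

In blades: q = -\frac{1}{4} + 2 e_{12} + e_{13} + \frac{2}{3} e_{23}.
Quaternion conjugation is reversion on the even subalgebra: the scalar is fixed and every grade-2 blade flips sign, giving -\frac{1}{4} - 2 e_{12} - e_{13} - \frac{2}{3} e_{23}; translating back:
Answer: -\frac{1}{4} - \frac{2}{3}i - j - 2k


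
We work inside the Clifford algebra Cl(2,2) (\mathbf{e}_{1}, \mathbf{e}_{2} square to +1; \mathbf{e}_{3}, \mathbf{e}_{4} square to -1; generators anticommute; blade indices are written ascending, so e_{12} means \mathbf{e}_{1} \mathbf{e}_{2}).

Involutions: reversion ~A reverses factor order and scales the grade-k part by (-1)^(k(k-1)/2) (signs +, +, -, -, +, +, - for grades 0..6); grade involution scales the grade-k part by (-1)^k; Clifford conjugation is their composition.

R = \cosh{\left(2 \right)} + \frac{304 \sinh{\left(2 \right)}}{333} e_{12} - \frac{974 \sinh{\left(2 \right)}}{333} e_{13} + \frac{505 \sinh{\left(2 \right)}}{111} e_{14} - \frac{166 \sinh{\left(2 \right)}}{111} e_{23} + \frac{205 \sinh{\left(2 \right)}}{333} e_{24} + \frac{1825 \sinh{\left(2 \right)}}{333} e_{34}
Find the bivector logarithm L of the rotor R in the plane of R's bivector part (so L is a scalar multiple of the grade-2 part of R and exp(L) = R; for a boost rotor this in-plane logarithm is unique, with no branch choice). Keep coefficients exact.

The scalar part of R is \cosh{\left(2 \right)}, giving the rapidity magnitude (cosh is even); the bivector part supplies orientation, its quotient by sinh of the rapidity is the plane, and L = rapidity * plane — unique in that plane, since flipping both signs leaves L unchanged.
Concretely: cosh(rapidity) = \cosh{\left(2 \right)} gives rapidity = ±2, and since rapidity/sinh(rapidity) is even the sign is immaterial: L = (rapidity/sinh(rapidity)) * <R>_2 = (\frac{2}{\sinh{\left(2 \right)}}) * <R>_2.
Answer: \frac{608}{333} e_{12} - \frac{1948}{333} e_{13} + \frac{1010}{111} e_{14} - \frac{332}{111} e_{23} + \frac{410}{333} e_{24} + \frac{3650}{333} e_{34}


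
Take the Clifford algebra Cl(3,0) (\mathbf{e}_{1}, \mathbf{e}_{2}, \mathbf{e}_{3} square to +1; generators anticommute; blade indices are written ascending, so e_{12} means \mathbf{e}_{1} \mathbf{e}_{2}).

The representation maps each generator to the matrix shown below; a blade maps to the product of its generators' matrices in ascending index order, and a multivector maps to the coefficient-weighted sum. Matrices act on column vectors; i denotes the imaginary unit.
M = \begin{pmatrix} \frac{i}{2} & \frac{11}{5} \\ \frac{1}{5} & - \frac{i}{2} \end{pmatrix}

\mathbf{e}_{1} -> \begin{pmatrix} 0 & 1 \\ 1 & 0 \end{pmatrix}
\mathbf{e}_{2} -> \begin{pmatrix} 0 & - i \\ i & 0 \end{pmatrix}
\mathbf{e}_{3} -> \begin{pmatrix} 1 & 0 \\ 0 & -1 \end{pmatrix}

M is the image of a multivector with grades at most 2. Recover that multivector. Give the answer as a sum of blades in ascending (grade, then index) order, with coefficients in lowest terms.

Method: 1, rho(e_{1}), rho(e_{2}), rho(e_{3}) form a trace-orthogonal basis of the 2x2 complex matrices (tr(X Y) = 2 if X = Y, else 0), so M = m0*1 + m1*rho(e_{1}) + m2*rho(e_{2}) + m3*rho(e_{3}) with m0 = tr(M)/2 = 0, m1 = tr(M rho(e_{1}))/2 = \frac{6}{5}, m2 = tr(M rho(e_{2}))/2 = i, m3 = tr(M rho(e_{3}))/2 = \frac{i}{2}.
Multiplying table entries, the bivector images are rho(e_{12}) = i*rho(e_{3}), rho(e_{13}) = -i*rho(e_{2}), rho(e_{23}) = i*rho(e_{1}); with real blade coefficients the real parts of m0..m3 are the coefficients of 1, e_{1}, e_{2}, e_{3} and the imaginary parts give the bivectors (e_{23}: Im m1, e_{13}: -Im m2, e_{12}: Im m3).
Answer: \frac{6}{5} e_{1} + \frac{1}{2} e_{12} - e_{13}


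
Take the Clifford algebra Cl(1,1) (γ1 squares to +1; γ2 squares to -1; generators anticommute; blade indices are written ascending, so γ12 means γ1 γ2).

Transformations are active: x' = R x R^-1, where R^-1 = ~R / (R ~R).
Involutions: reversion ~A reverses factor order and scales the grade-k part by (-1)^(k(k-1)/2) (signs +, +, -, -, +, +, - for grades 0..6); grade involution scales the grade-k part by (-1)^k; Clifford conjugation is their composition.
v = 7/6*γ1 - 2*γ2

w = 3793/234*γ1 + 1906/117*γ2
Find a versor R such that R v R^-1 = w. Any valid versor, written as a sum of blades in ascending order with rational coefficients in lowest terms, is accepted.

The midline construction: v and w both square to -95/36, so reflecting in their sum 2033/117*γ1 + 1672/117*γ2 exchanges them.
Answer: 2033/117*γ1 + 1672/117*γ2


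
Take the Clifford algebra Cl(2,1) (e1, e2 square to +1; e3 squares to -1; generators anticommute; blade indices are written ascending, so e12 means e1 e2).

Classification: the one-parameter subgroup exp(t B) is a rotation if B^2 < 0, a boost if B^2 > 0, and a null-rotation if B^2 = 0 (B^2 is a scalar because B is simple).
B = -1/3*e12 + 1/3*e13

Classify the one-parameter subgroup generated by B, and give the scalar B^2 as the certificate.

B^2 term by term: the squares give (-1/3)^2*(e12)^2 + (1/3)^2*(e13)^2 = 1/9*(-1) + 1/9*(+1) = 0 (each basis 2-blade squares to minus the product of its generators' squares); cross terms between blades sharing an index anticommute and cancel. So B^2 = 0.
Answer: null-rotation, certificate B^2 = 0. The invariant at work: B^2 = 0 is unchanged by conjugation, hence its sign classifies the subgroup whatever basis B is written in.


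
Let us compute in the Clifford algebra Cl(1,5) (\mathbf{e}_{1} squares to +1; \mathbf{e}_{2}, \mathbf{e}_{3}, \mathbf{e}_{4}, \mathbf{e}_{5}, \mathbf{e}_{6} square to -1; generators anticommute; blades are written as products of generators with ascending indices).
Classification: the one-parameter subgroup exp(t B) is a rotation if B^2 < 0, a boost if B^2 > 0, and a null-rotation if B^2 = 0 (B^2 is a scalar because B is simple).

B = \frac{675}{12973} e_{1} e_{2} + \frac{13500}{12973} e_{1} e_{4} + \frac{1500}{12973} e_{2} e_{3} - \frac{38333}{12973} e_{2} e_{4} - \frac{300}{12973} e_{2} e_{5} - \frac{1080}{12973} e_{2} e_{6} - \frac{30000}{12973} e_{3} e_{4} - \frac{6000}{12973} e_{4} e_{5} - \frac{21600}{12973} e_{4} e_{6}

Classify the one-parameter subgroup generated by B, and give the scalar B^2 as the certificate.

B^2 term by term: the squares give (\frac{675}{12973})^2*(e_{1} e_{2})^2 + (\frac{13500}{12973})^2*(e_{1} e_{4})^2 + (\frac{1500}{12973})^2*(e_{2} e_{3})^2 + (-\frac{38333}{12973})^2*(e_{2} e_{4})^2 + (-\frac{300}{12973})^2*(e_{2} e_{5})^2 + (-\frac{1080}{12973})^2*(e_{2} e_{6})^2 + (-\frac{30000}{12973})^2*(e_{3} e_{4})^2 + (-\frac{6000}{12973})^2*(e_{4} e_{5})^2 + (-\frac{21600}{12973})^2*(e_{4} e_{6})^2 = \frac{455625}{168298729}*(+1) + \frac{182250000}{168298729}*(+1) + \frac{2250000}{168298729}*(-1) + \frac{1469418889}{168298729}*(-1) + \frac{90000}{168298729}*(-1) + \frac{1166400}{168298729}*(-1) + \frac{900000000}{168298729}*(-1) + \frac{36000000}{168298729}*(-1) + \frac{466560000}{168298729}*(-1) = -16 (each basis 2-blade squares to minus the product of its generators' squares); cross terms between blades sharing an index anticommute and cancel; the commuting (index-disjoint) pairs give grade-4 terms 2*c*c'*(blade product), which cancel blade by blade — e_{1} e_{2} e_{3} e_{4}: -\frac{40500000}{168298729} + \frac{40500000}{168298729} = 0; e_{1} e_{2} e_{4} e_{5}: -\frac{8100000}{168298729} + \frac{8100000}{168298729} = 0; e_{1} e_{2} e_{4} e_{6}: -\frac{29160000}{168298729} + \frac{29160000}{168298729} = 0; e_{2} e_{3} e_{4} e_{5}: -\frac{18000000}{168298729} + \frac{18000000}{168298729} = 0; e_{2} e_{3} e_{4} e_{6}: -\frac{64800000}{168298729} + \frac{64800000}{168298729} = 0; e_{2} e_{4} e_{5} e_{6}: -\frac{12960000}{168298729} + \frac{12960000}{168298729} = 0 — confirming B is simple. So B^2 = -16.
Answer: rotation, certificate B^2 = -16. Certificate logic: -16 is a conjugation-invariant scalar, so its sign fixes rotation versus boost versus null-rotation outright.


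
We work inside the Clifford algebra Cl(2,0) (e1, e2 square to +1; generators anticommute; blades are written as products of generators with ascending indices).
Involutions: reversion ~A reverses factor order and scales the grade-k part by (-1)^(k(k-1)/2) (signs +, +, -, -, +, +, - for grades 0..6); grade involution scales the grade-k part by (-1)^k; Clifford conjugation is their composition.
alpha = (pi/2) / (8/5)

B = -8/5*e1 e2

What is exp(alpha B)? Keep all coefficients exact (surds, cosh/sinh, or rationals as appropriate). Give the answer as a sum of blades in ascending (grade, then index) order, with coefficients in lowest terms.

B^2 = (-8/5)^2*(e1 e2)^2 = 64/25*(-1) = -64/25 (a basis 2-blade squares to minus the product of its generators' squares).
B^2 = -64/25 — the negative square puts this in the circular regime; l = 8/5, alpha*l = pi/2, so exp(alpha B) = cos(pi/2) + (sin(pi/2)/(8/5))*B = 0 + (5/8)*B.
Answer: -e1 e2


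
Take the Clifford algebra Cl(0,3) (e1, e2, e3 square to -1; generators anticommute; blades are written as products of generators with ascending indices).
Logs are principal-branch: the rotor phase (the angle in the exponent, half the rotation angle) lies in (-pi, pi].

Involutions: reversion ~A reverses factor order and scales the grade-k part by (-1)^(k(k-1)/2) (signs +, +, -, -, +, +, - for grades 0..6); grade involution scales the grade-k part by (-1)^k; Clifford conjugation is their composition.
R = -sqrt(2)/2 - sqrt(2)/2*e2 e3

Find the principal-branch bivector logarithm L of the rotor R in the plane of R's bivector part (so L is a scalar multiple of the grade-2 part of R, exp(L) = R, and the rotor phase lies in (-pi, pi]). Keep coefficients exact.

The scalar part of R is -sqrt(2)/2, which fixes the principal-branch rotor phase; the unit plane is then the bivector part divided by the sine of that phase, and L is that plane scaled by the phase.
Concretely: cos(phase) = -sqrt(2)/2 gives phase = ±3*pi/4, and since phase/sin(phase) is even the sign is immaterial: L = (phase/sin(phase)) * <R>_2 = (3*sqrt(2)*pi/4) * <R>_2.
Answer: -3*pi/4*e2 e3


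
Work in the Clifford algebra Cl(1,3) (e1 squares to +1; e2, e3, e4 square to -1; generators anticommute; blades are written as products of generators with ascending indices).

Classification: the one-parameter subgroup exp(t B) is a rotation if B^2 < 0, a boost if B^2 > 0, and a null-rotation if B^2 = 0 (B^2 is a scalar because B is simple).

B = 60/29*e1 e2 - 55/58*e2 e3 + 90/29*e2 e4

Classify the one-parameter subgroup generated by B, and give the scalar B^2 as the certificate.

B^2 term by term: the squares give (60/29)^2*(e1 e2)^2 + (-55/58)^2*(e2 e3)^2 + (90/29)^2*(e2 e4)^2 = 3600/841*(+1) + 3025/3364*(-1) + 8100/841*(-1) = -25/4 (each basis 2-blade squares to minus the product of its generators' squares); cross terms between blades sharing an index anticommute and cancel. So B^2 = -25/4.
Answer: rotation, certificate B^2 = -25/4. Because -25/4 is invariant under every versor sandwich, the classification follows from its sign alone.


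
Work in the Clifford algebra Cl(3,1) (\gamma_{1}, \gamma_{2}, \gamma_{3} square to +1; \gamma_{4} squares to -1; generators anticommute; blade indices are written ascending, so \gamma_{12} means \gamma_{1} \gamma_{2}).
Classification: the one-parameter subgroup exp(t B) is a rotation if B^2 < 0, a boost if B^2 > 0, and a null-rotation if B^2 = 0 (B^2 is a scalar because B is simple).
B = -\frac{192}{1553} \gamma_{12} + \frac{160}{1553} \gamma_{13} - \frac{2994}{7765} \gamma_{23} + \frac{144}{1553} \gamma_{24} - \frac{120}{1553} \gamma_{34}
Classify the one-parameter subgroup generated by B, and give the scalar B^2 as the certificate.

B^2 term by term: the squares give (-\frac{192}{1553})^2*(\gamma_{12})^2 + (\frac{160}{1553})^2*(\gamma_{13})^2 + (-\frac{2994}{7765})^2*(\gamma_{23})^2 + (\frac{144}{1553})^2*(\gamma_{24})^2 + (-\frac{120}{1553})^2*(\gamma_{34})^2 = \frac{36864}{2411809}*(-1) + \frac{25600}{2411809}*(-1) + \frac{8964036}{60295225}*(-1) + \frac{20736}{2411809}*(+1) + \frac{14400}{2411809}*(+1) = -\frac{4}{25} (each basis 2-blade squares to minus the product of its generators' squares); cross terms between blades sharing an index anticommute and cancel; the commuting (index-disjoint) pairs give grade-4 terms 2*c*c'*(blade product), which cancel blade by blade — \gamma_{1234}: \frac{46080}{2411809} - \frac{46080}{2411809} = 0 — confirming B is simple. So B^2 = -\frac{4}{25}.
Answer: rotation, certificate B^2 = -\frac{4}{25}. Certificate logic: -\frac{4}{25} is a conjugation-invariant scalar, so its sign fixes rotation versus boost versus null-rotation outright.


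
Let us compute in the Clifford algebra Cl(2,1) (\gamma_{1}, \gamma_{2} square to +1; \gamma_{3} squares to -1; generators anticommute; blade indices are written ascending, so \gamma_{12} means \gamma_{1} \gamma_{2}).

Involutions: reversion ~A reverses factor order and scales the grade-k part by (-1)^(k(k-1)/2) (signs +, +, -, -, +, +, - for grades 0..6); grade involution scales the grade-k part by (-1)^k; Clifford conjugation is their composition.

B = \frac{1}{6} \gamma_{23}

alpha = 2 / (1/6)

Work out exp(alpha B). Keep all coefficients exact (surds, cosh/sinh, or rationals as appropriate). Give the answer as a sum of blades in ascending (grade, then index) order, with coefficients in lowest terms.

B^2 = (\frac{1}{6})^2*(\gamma_{23})^2 = \frac{1}{36}*(+1) = \frac{1}{36} (a basis 2-blade squares to minus the product of its generators' squares).
B^2 = \frac{1}{36} — since the square is positive, the closed form is hyperbolic: l = \frac{1}{6}, alpha*l = 2, so exp(alpha B) = cosh(2) + (sinh(2)/(\frac{1}{6}))*B = \cosh{\left(2 \right)} + (6 \sinh{\left(2 \right)})*B.
Answer: \cosh{\left(2 \right)} + \sinh{\left(2 \right)} \gamma_{23}


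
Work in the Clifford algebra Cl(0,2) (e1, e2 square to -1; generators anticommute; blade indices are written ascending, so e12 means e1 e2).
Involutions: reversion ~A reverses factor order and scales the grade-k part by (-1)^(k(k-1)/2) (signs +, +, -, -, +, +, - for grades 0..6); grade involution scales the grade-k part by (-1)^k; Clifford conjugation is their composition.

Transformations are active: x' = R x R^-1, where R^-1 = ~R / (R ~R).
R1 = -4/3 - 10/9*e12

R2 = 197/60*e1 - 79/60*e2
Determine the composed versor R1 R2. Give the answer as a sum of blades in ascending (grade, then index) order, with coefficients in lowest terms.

Distribute over the terms of R1 (each basis-blade product reordered to ascending indices, repeated generators contracted through their squares):
(-4/3) R2 = -197/45*e1 + 79/45*e2
(-10/9*e12) R2 = -79/54*e1 - 197/54*e2
Summing the partial products and collecting blades:
Answer: -1577/270*e1 - 511/270*e2


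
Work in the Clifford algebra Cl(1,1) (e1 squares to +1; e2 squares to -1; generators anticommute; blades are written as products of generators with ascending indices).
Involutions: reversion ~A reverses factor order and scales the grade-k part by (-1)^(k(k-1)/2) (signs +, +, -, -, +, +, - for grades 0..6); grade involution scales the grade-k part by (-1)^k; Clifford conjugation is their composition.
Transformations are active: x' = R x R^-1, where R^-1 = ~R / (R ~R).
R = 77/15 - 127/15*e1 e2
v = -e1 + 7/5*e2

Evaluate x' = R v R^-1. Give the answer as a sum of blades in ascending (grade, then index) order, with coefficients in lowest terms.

~R = 77/15 + 127/15*e1 e2, and R ~R = -136/3, so R^-1 = ~R / (-136/3).
R v = 168/25*e1 - 32/25*e2
Answer: -1109/2125*e1 - 2359/2125*e2


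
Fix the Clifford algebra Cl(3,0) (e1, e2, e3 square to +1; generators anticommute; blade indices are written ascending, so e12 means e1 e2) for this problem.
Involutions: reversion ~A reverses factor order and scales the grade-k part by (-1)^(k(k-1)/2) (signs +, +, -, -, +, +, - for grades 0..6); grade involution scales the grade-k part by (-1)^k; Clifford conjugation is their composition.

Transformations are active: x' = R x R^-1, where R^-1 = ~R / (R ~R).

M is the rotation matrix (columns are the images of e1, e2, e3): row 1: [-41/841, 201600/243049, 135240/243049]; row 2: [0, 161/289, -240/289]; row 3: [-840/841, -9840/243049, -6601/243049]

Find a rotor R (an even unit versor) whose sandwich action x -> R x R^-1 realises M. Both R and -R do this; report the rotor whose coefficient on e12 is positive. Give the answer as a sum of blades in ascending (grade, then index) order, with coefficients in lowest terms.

Method: write R = a + b12*e12 + b13*e13 + b23*e23 with a^2 + b12^2 + b13^2 + b23^2 = 1 (so R^-1 = ~R). Expanding the columns R e_j ~R gives tr M = 4a^2 - 1 and, from the antisymmetric part, M21 - M12 = -4a*b12, M13 - M31 = 4a*b13, M32 - M23 = -4a*b23.
Here tr M = 116951/243049, so a^2 = (1 + tr M)/4 = 90000/243049 and a = ±300/493. Taking a = 300/493: M21 - M12 = -201600/243049, M13 - M31 = 378000/243049, M32 - M23 = 192000/243049, giving b12 = 168/493, b13 = 315/493, b23 = -160/493, i.e. R = 300/493 + 168/493*e12 + 315/493*e13 - 160/493*e23.
Its e12 coefficient is already positive.
Answer: 300/493 + 168/493*e12 + 315/493*e13 - 160/493*e23. Key observation: the double cover Spin(3) -> SO(3) sends R and -R to the same matrix (trace 116951/243049 here), so the stated sign of the e12 coefficient is what selects one sheet.
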